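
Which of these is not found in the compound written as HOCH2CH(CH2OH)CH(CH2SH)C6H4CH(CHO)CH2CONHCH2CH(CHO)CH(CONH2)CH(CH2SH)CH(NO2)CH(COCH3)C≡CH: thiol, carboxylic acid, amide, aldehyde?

carboxylic acid

aldehyde: present (CH(CHO) — pendant –CHO: carbonyl C bonded to C and H → aldehyde).
amide: present (CH2CONHCH2 — –C(=O)–N– linkage → amide (the N is not an amine)).
thiol: present (CH(CH2SH) — pendant –CH2SH → thiol).
carboxylic acid: absent. In each of CH2CONHCH2 and CH(CONH2), the carbonyl is bonded to nitrogen, not to –OH; that is an amide.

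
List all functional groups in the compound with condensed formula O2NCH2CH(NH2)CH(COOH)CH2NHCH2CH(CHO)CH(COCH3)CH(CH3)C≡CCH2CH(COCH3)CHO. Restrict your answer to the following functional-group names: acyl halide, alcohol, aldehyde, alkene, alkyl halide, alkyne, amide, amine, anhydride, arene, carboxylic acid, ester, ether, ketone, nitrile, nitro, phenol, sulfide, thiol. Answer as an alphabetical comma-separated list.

aldehyde, alkyne, amine, carboxylic acid, ketone, nitro

Reading the structure from left to right:
  O2NCH2: –NO2 on carbon → nitro group.
  CH(NH2): –NH2 on an sp³ carbon with no adjacent C=O → amine.
  CH(COOH): pendant –COOH: carbonyl C bonded to C and –OH → carboxylic acid.
  CH2NHCH2: C–N–C with sp³ carbons and no adjacent C=O → amine (secondary).
  CH(CHO): pendant –CHO: carbonyl C bonded to C and H → aldehyde.
  CH(COCH3): pendant –COCH3: carbonyl C bonded to two carbons → ketone.
  C≡C: C≡C triple bond → alkyne.
  CH(COCH3): pendant –COCH3: carbonyl C bonded to two carbons → ketone.
  CHO: terminal –CHO: carbonyl C bonded to H and C → aldehyde.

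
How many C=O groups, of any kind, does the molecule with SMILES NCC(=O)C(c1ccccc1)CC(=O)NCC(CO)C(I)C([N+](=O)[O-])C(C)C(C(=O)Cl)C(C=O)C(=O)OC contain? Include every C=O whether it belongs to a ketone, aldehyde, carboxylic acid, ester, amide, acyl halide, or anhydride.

CO: ketone, 1 C=O (running total 1).
CH2CONHCH2: amide, 1 C=O (running total 2).
CH(COCl): acyl halide, 1 C=O (running total 3).
CH(CHO): aldehyde, 1 C=O (running total 4).
COOCH3: ester, 1 C=O (running total 5).

5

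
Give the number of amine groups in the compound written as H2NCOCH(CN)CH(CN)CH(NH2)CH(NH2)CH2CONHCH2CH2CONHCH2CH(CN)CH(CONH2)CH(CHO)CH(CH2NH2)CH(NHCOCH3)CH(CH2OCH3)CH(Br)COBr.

3

Taking each segment in turn:
  H2NCO: –C(=O)NH2: carbonyl C bonded to C and to N → amide (the N is not a separate amine).
  CH(CN): pendant –C≡N: nitrile.
  CH(CN): pendant –C≡N: nitrile.
  CH(NH2): –NH2 on an sp³ carbon with no adjacent C=O → amine.
  CH(NH2): –NH2 on an sp³ carbon with no adjacent C=O → amine.
  CH2CONHCH2: –C(=O)–N– linkage → amide (the N is not an amine).
  CH2CONHCH2: –C(=O)–N– linkage → amide (the N is not an amine).
  CH(CN): pendant –C≡N: nitrile.
  CH(CONH2): pendant –CONH2: carbonyl C bonded to C and N → amide.
  CH(CHO): pendant –CHO: carbonyl C bonded to C and H → aldehyde.
  CH(CH2NH2): pendant –CH2NH2: N on sp³ C, no adjacent C=O → amine.
  CH(NHCOCH3): pendant –NHC(=O)CH3: N bonded to a carbonyl → amide (not amine).
  CH(CH2OCH3): pendant –CH2OCH3: C–O–C linkage → ether.
  CH(Br): halogen on an sp³ carbon → alkyl halide.
  COBr: –C(=O)Br: carbonyl C bonded to C and to a halogen → acyl halide (not alkyl halide).
Amine appears at: CH(NH2), CH(NH2), CH(CH2NH2) → 3.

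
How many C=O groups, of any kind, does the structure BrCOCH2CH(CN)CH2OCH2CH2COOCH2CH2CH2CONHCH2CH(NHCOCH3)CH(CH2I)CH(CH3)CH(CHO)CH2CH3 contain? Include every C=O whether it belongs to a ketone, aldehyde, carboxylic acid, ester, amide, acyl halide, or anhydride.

BrCO: acyl halide, 1 C=O (running total 1).
CH2COOCH2: ester, 1 C=O (running total 2).
CH2CONHCH2: amide, 1 C=O (running total 3).
CH(NHCOCH3): amide, 1 C=O (running total 4).
CH(CHO): aldehyde, 1 C=O (running total 5).

5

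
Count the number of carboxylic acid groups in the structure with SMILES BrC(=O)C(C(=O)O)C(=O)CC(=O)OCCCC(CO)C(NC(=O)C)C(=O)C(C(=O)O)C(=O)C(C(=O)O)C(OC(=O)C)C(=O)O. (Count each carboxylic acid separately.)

Reading the structure from left to right:
  BrCO: –C(=O)Br: carbonyl C bonded to C and to a halogen → acyl halide (not alkyl halide).
  CH(COOH): pendant –COOH: carbonyl C bonded to C and –OH → carboxylic acid.
  CO: –C(=O)– with carbon on both sides → ketone.
  CH2COOCH2: –C(=O)–O–C with C on the carbonyl side → ester.
  CH(CH2OH): pendant –CH2OH on an sp³ backbone C → alcohol.
  CH(NHCOCH3): pendant –NHC(=O)CH3: N bonded to a carbonyl → amide (not amine).
  CO: –C(=O)– with carbon on both sides → ketone.
  CH(COOH): pendant –COOH: carbonyl C bonded to C and –OH → carboxylic acid.
  CO: –C(=O)– with carbon on both sides → ketone.
  CH(COOH): pendant –COOH: carbonyl C bonded to C and –OH → carboxylic acid.
  CH(OCOCH3): pendant –OC(=O)CH3: an acyloxy group → ester.
  COOH: –COOH: carbonyl C bonded to –OH and C → carboxylic acid (the –OH is not a separate alcohol).
Carboxylic acid appears at: CH(COOH), CH(COOH), CH(COOH), COOH → 4.

4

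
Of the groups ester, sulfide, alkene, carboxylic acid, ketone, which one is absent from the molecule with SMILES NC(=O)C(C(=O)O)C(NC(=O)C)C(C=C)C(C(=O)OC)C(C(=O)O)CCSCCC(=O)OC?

alkene: present (CH(CH=CH2) — pendant –CH=CH2: C=C double bond → alkene).
sulfide: present (CH2SCH2 — C–S–C linkage → sulfide (thioether)).
carboxylic acid: present (CH(COOH) — pendant –COOH: carbonyl C bonded to C and –OH → carboxylic acid).
ester: present (CH(COOCH3) — pendant –COOCH3: carbonyl C bonded to C and –OCH3 → ester).
ketone: absent. In each of CH(COOCH3) and COOCH3, the C=O is bonded to an –O–C group, which defines an ester, not a ketone. In each of H2NCO and CH(NHCOCH3), the C=O is bonded to nitrogen, which defines an amide, not a ketone. In CH(COOH), the C=O bears an –OH, making it a carboxylic acid rather than a ketone.

ketone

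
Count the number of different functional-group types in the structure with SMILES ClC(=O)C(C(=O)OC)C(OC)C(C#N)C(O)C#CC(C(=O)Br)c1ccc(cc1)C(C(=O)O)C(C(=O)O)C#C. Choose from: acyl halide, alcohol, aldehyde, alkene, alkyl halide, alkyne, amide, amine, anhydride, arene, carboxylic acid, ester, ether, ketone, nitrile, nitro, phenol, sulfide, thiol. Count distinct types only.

8

–C(=O)Cl: carbonyl C bonded to C and to a halogen → acyl halide (not alkyl halide).
pendant –COOCH3: carbonyl C bonded to C and –OCH3 → ester.
pendant –OCH3: C–O–C with sp³ C, no adjacent C=O → ether.
pendant –C≡N: nitrile.
–OH on an sp³ carbon → alcohol (secondary).
C≡C triple bond → alkyne.
pendant –C(=O)X: carbonyl C bonded to C and halogen → acyl halide.
para-disubstituted benzene ring → arene.
pendant –COOH: carbonyl C bonded to C and –OH → carboxylic acid.
pendant –COOH: carbonyl C bonded to C and –OH → carboxylic acid.
C≡C triple bond → alkyne.
Distinct types present: acyl halide, alcohol, alkyne, arene, carboxylic acid, ester, ether, nitrile.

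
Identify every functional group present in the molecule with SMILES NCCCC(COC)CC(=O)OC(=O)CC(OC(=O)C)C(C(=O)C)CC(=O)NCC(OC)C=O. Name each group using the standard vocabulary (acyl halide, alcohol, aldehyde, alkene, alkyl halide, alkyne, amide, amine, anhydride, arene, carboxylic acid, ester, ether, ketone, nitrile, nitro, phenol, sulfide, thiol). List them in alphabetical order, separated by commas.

–NH2 on an sp³ carbon with no adjacent C=O → amine.
pendant –CH2OCH3: C–O–C linkage → ether.
two acyl groups sharing one oxygen, –C(=O)–O–C(=O)– → anhydride.
pendant –OC(=O)CH3: an acyloxy group → ester.
pendant –COCH3: carbonyl C bonded to two carbons → ketone.
–C(=O)–N– linkage → amide (the N is not an amine).
pendant –OCH3: C–O–C with sp³ C, no adjacent C=O → ether.
terminal –CHO: carbonyl C bonded to H and C → aldehyde.

aldehyde, amide, amine, anhydride, ester, ether, ketone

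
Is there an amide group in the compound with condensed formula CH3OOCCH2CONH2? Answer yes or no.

yes

Taking each segment in turn:
  CH3OOC: CH3O–C(=O)–: carbonyl C bonded to C and to –OCH3 → ester (not ketone + ether).
  CONH2: –C(=O)NH2: carbonyl C bonded to C and to N → amide (the N is not a separate amine).
The CONH2 segment supplies the amide: –C(=O)NH2: carbonyl C bonded to C and to N → amide (the N is not a separate amine).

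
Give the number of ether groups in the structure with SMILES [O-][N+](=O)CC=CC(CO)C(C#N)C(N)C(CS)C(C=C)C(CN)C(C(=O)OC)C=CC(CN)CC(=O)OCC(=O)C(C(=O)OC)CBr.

Reading the structure from left to right:
  O2NCH2: –NO2 on carbon → nitro group.
  CH=CH: C=C double bond → alkene.
  CH(CH2OH): pendant –CH2OH on an sp³ backbone C → alcohol.
  CH(CN): pendant –C≡N: nitrile.
  CH(NH2): –NH2 on an sp³ carbon with no adjacent C=O → amine.
  CH(CH2SH): pendant –CH2SH → thiol.
  CH(CH=CH2): pendant –CH=CH2: C=C double bond → alkene.
  CH(CH2NH2): pendant –CH2NH2: N on sp³ C, no adjacent C=O → amine.
  CH(COOCH3): pendant –COOCH3: carbonyl C bonded to C and –OCH3 → ester.
  CH=CH: C=C double bond → alkene.
  CH(CH2NH2): pendant –CH2NH2: N on sp³ C, no adjacent C=O → amine.
  CH2COOCH2: –C(=O)–O–C with C on the carbonyl side → ester.
  CO: –C(=O)– with carbon on both sides → ketone.
  CH(COOCH3): pendant –COOCH3: carbonyl C bonded to C and –OCH3 → ester.
  CH2Br: halogen on an sp³ carbon → alkyl halide.
No segment is a ether: CH(CH2OH) is alcohol, not ether; CH(COOCH3) is ester, not ether; CH2COOCH2 is ester, not ether. → 0.

0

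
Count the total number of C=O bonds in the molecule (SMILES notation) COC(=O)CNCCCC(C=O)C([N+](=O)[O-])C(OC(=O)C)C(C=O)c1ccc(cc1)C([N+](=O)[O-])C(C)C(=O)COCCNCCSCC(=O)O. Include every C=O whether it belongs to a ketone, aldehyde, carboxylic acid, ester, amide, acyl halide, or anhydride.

6

CH3OOC: ester, 1 C=O (running total 1).
CH(CHO): aldehyde, 1 C=O (running total 2).
CH(OCOCH3): ester, 1 C=O (running total 3).
CH(CHO): aldehyde, 1 C=O (running total 4).
CO: ketone, 1 C=O (running total 5).
COOH: carboxylic acid, 1 C=O (running total 6).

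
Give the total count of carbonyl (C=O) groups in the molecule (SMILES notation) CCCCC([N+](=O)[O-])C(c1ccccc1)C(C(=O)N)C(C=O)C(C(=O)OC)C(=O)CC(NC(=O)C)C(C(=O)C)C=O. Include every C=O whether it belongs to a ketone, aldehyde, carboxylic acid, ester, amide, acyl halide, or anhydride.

CH(CONH2): amide, 1 C=O (running total 1).
CH(CHO): aldehyde, 1 C=O (running total 2).
CH(COOCH3): ester, 1 C=O (running total 3).
CO: ketone, 1 C=O (running total 4).
CH(NHCOCH3): amide, 1 C=O (running total 5).
CH(COCH3): ketone, 1 C=O (running total 6).
CHO: aldehyde, 1 C=O (running total 7).

7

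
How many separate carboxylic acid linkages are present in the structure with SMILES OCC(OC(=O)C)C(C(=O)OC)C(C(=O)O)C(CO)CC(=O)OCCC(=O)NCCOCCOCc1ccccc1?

1

Reading the structure from left to right:
  HOCH2: HO– on an sp³ carbon → alcohol.
  CH(OCOCH3): pendant –OC(=O)CH3: an acyloxy group → ester.
  CH(COOCH3): pendant –COOCH3: carbonyl C bonded to C and –OCH3 → ester.
  CH(COOH): pendant –COOH: carbonyl C bonded to C and –OH → carboxylic acid.
  CH(CH2OH): pendant –CH2OH on an sp³ backbone C → alcohol.
  CH2COOCH2: –C(=O)–O–C with C on the carbonyl side → ester.
  CH2CONHCH2: –C(=O)–N– linkage → amide (the N is not an amine).
  CH2OCH2: C–O–C with sp³ carbons on both sides and no adjacent C=O → ether.
  CH2OCH2: C–O–C with sp³ carbons on both sides and no adjacent C=O → ether.
  C6H5: –C6H5 phenyl ring → arene.
Carboxylic acid appears at: CH(COOH) → 1.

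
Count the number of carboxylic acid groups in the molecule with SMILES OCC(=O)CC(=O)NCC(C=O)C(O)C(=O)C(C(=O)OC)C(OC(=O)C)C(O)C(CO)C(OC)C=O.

HO– on an sp³ carbon → alcohol.
–C(=O)– with carbon on both sides → ketone.
–C(=O)–N– linkage → amide (the N is not an amine).
pendant –CHO: carbonyl C bonded to C and H → aldehyde.
–OH on an sp³ carbon → alcohol (secondary).
–C(=O)– with carbon on both sides → ketone.
pendant –COOCH3: carbonyl C bonded to C and –OCH3 → ester.
pendant –OC(=O)CH3: an acyloxy group → ester.
–OH on an sp³ carbon → alcohol (secondary).
pendant –CH2OH on an sp³ backbone C → alcohol.
pendant –OCH3: C–O–C with sp³ C, no adjacent C=O → ether.
terminal –CHO: carbonyl C bonded to H and C → aldehyde.
No segment is a carboxylic acid: HOCH2 is alcohol, not carboxylic acid; CH2CONHCH2 is amide, not carboxylic acid; CH(CHO) is aldehyde, not carboxylic acid. → 0.

0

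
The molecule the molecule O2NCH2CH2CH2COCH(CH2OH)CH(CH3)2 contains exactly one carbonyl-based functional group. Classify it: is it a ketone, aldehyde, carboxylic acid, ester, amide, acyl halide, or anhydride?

ketone

The carbonyl is in the CO segment: –C(=O)– with carbon on both sides → ketone.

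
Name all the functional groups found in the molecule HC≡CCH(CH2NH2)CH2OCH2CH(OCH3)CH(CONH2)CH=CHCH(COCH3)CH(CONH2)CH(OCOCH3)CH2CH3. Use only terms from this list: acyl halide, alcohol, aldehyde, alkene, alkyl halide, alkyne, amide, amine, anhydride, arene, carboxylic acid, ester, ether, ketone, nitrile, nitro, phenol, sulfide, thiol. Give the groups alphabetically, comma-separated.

alkene, alkyne, amide, amine, ester, ether, ketone

Reading the structure from left to right:
  HC≡C: C≡C triple bond → alkyne.
  CH(CH2NH2): pendant –CH2NH2: N on sp³ C, no adjacent C=O → amine.
  CH2OCH2: C–O–C with sp³ carbons on both sides and no adjacent C=O → ether.
  CH(OCH3): pendant –OCH3: C–O–C with sp³ C, no adjacent C=O → ether.
  CH(CONH2): pendant –CONH2: carbonyl C bonded to C and N → amide.
  CH=CH: C=C double bond → alkene.
  CH(COCH3): pendant –COCH3: carbonyl C bonded to two carbons → ketone.
  CH(CONH2): pendant –CONH2: carbonyl C bonded to C and N → amide.
  CH(OCOCH3): pendant –OC(=O)CH3: an acyloxy group → ester.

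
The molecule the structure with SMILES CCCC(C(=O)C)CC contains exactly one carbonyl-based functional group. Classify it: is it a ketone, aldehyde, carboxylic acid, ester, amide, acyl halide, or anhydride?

ketone

The carbonyl is in the CH(COCH3) segment: pendant –COCH3: carbonyl C bonded to two carbons → ketone.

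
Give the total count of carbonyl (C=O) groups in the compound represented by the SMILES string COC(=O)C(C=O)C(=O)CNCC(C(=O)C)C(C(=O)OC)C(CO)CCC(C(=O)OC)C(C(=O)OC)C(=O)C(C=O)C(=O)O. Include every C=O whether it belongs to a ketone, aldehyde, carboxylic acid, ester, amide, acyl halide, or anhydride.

CH3OOC: ester, 1 C=O (running total 1).
CH(CHO): aldehyde, 1 C=O (running total 2).
CO: ketone, 1 C=O (running total 3).
CH(COCH3): ketone, 1 C=O (running total 4).
CH(COOCH3): ester, 1 C=O (running total 5).
CH(COOCH3): ester, 1 C=O (running total 6).
CH(COOCH3): ester, 1 C=O (running total 7).
CO: ketone, 1 C=O (running total 8).
CH(CHO): aldehyde, 1 C=O (running total 9).
COOH: carboxylic acid, 1 C=O (running total 10).

10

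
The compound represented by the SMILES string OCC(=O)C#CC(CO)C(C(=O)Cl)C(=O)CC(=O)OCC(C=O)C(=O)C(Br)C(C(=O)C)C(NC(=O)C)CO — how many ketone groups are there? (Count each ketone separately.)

4

Taking each segment in turn:
  HOCH2: HO– on an sp³ carbon → alcohol.
  CO: –C(=O)– with carbon on both sides → ketone.
  C≡C: C≡C triple bond → alkyne.
  CH(CH2OH): pendant –CH2OH on an sp³ backbone C → alcohol.
  CH(COCl): pendant –C(=O)X: carbonyl C bonded to C and halogen → acyl halide.
  CO: –C(=O)– with carbon on both sides → ketone.
  CH2COOCH2: –C(=O)–O–C with C on the carbonyl side → ester.
  CH(CHO): pendant –CHO: carbonyl C bonded to C and H → aldehyde.
  CO: –C(=O)– with carbon on both sides → ketone.
  CH(Br): halogen on an sp³ carbon → alkyl halide.
  CH(COCH3): pendant –COCH3: carbonyl C bonded to two carbons → ketone.
  CH(NHCOCH3): pendant –NHC(=O)CH3: N bonded to a carbonyl → amide (not amine).
  CH2OH: –OH on an sp³ carbon → alcohol.
Ketone appears at: CO, CO, CO, CH(COCH3) → 4.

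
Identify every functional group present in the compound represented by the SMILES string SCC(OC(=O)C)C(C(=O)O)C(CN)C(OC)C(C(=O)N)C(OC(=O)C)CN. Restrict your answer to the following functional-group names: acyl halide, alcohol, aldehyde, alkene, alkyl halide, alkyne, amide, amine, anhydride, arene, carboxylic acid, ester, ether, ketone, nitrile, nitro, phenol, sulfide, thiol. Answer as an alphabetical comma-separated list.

amide, amine, carboxylic acid, ester, ether, thiol

Reading the structure from left to right:
  HSCH2: –SH on an sp³ carbon → thiol.
  CH(OCOCH3): pendant –OC(=O)CH3: an acyloxy group → ester.
  CH(COOH): pendant –COOH: carbonyl C bonded to C and –OH → carboxylic acid.
  CH(CH2NH2): pendant –CH2NH2: N on sp³ C, no adjacent C=O → amine.
  CH(OCH3): pendant –OCH3: C–O–C with sp³ C, no adjacent C=O → ether.
  CH(CONH2): pendant –CONH2: carbonyl C bonded to C and N → amide.
  CH(OCOCH3): pendant –OC(=O)CH3: an acyloxy group → ester.
  CH2NH2: –NH2 on an sp³ carbon with no adjacent C=O → amine.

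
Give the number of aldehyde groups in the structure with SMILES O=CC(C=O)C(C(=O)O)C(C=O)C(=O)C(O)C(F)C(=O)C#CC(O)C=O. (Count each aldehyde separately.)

4

Taking each segment in turn:
  OHC: terminal –CHO: carbonyl C bonded to H and C → aldehyde.
  CH(CHO): pendant –CHO: carbonyl C bonded to C and H → aldehyde.
  CH(COOH): pendant –COOH: carbonyl C bonded to C and –OH → carboxylic acid.
  CH(CHO): pendant –CHO: carbonyl C bonded to C and H → aldehyde.
  CO: –C(=O)– with carbon on both sides → ketone.
  CH(OH): –OH on an sp³ carbon → alcohol (secondary).
  CH(F): halogen on an sp³ carbon → alkyl halide.
  CO: –C(=O)– with carbon on both sides → ketone.
  C≡C: C≡C triple bond → alkyne.
  CH(OH): –OH on an sp³ carbon → alcohol (secondary).
  CHO: terminal –CHO: carbonyl C bonded to H and C → aldehyde.
Aldehyde appears at: OHC, CH(CHO), CH(CHO), CHO → 4.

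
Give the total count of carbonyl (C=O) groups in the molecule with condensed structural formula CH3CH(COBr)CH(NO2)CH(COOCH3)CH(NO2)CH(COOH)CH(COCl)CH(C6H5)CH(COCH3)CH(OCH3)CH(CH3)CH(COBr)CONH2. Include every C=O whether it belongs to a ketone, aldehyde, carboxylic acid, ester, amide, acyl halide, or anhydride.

CH(COBr): acyl halide, 1 C=O (running total 1).
CH(COOCH3): ester, 1 C=O (running total 2).
CH(COOH): carboxylic acid, 1 C=O (running total 3).
CH(COCl): acyl halide, 1 C=O (running total 4).
CH(COCH3): ketone, 1 C=O (running total 5).
CH(COBr): acyl halide, 1 C=O (running total 6).
CONH2: amide, 1 C=O (running total 7).

7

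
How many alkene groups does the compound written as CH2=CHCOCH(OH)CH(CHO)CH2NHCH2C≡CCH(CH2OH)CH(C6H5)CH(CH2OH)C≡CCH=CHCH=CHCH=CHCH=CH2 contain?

Taking each segment in turn:
  CH2=CH: C=C double bond → alkene.
  CO: –C(=O)– with carbon on both sides → ketone.
  CH(OH): –OH on an sp³ carbon → alcohol (secondary).
  CH(CHO): pendant –CHO: carbonyl C bonded to C and H → aldehyde.
  CH2NHCH2: C–N–C with sp³ carbons and no adjacent C=O → amine (secondary).
  C≡C: C≡C triple bond → alkyne.
  CH(CH2OH): pendant –CH2OH on an sp³ backbone C → alcohol.
  CH(C6H5): pendant –C6H5: benzene ring → arene.
  CH(CH2OH): pendant –CH2OH on an sp³ backbone C → alcohol.
  C≡C: C≡C triple bond → alkyne.
  CH=CH: C=C double bond → alkene.
  CH=CH: C=C double bond → alkene.
  CH=CH: C=C double bond → alkene.
  CH=CH2: C=C double bond → alkene.
Alkene appears at: CH2=CH, CH=CH, CH=CH, CH=CH, CH=CH2 → 5.

5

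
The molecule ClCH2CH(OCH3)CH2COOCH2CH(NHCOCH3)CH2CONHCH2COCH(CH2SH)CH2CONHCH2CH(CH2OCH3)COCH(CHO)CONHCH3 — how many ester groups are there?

halogen on an sp³ carbon → alkyl halide.
pendant –OCH3: C–O–C with sp³ C, no adjacent C=O → ether.
–C(=O)–O–C with C on the carbonyl side → ester.
pendant –NHC(=O)CH3: N bonded to a carbonyl → amide (not amine).
–C(=O)–N– linkage → amide (the N is not an amine).
–C(=O)– with carbon on both sides → ketone.
pendant –CH2SH → thiol.
–C(=O)–N– linkage → amide (the N is not an amine).
pendant –CH2OCH3: C–O–C linkage → ether.
–C(=O)– with carbon on both sides → ketone.
pendant –CHO: carbonyl C bonded to C and H → aldehyde.
–C(=O)NHCH3: carbonyl C bonded to C and to N → amide (the N is not an amine).
Ester appears at: CH2COOCH2 → 1.

1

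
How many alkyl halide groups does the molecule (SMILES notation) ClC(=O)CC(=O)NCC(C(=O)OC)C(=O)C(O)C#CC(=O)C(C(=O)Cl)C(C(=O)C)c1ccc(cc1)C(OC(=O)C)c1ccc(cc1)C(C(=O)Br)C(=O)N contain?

0

–C(=O)Cl: carbonyl C bonded to C and to a halogen → acyl halide (not alkyl halide).
–C(=O)–N– linkage → amide (the N is not an amine).
pendant –COOCH3: carbonyl C bonded to C and –OCH3 → ester.
–C(=O)– with carbon on both sides → ketone.
–OH on an sp³ carbon → alcohol (secondary).
C≡C triple bond → alkyne.
–C(=O)– with carbon on both sides → ketone.
pendant –C(=O)X: carbonyl C bonded to C and halogen → acyl halide.
pendant –COCH3: carbonyl C bonded to two carbons → ketone.
para-disubstituted benzene ring → arene.
pendant –OC(=O)CH3: an acyloxy group → ester.
para-disubstituted benzene ring → arene.
pendant –C(=O)X: carbonyl C bonded to C and halogen → acyl halide.
–C(=O)NH2: carbonyl C bonded to C and to N → amide (the N is not a separate amine).
No segment is a alkyl halide: ClCO is acyl halide, not alkyl halide; CH(COCl) is acyl halide, not alkyl halide; CH(COBr) is acyl halide, not alkyl halide. → 0.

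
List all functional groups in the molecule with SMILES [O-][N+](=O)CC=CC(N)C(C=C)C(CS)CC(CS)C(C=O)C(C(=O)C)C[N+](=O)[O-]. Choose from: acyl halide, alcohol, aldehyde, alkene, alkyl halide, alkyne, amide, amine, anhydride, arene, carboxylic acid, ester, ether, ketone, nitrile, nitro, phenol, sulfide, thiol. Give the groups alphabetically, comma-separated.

aldehyde, alkene, amine, ketone, nitro, thiol

Taking each segment in turn:
  O2NCH2: –NO2 on carbon → nitro group.
  CH=CH: C=C double bond → alkene.
  CH(NH2): –NH2 on an sp³ carbon with no adjacent C=O → amine.
  CH(CH=CH2): pendant –CH=CH2: C=C double bond → alkene.
  CH(CH2SH): pendant –CH2SH → thiol.
  CH(CH2SH): pendant –CH2SH → thiol.
  CH(CHO): pendant –CHO: carbonyl C bonded to C and H → aldehyde.
  CH(COCH3): pendant –COCH3: carbonyl C bonded to two carbons → ketone.
  CH2NO2: –NO2 on carbon → nitro group.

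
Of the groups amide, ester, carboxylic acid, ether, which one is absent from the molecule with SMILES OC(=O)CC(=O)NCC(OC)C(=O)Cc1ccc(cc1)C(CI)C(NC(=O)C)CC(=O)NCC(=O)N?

ether: present (CH(OCH3) — pendant –OCH3: C–O–C with sp³ C, no adjacent C=O → ether).
amide: present (CH2CONHCH2 — –C(=O)–N– linkage → amide (the N is not an amine)).
carboxylic acid: present (HOOC — –COOH: carbonyl C bonded to –OH and C → carboxylic acid (the –OH is not a separate alcohol)).
ester: no segment matches this pattern.

ester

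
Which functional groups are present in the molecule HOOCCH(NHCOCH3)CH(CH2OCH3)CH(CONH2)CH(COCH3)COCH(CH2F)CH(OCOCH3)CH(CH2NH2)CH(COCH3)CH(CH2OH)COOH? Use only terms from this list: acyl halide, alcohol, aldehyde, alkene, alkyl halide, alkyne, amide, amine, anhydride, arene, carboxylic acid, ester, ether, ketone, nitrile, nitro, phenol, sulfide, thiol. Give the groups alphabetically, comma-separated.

alcohol, alkyl halide, amide, amine, carboxylic acid, ester, ether, ketone

Taking each segment in turn:
  HOOC: –COOH: carbonyl C bonded to –OH and C → carboxylic acid (the –OH is not a separate alcohol).
  CH(NHCOCH3): pendant –NHC(=O)CH3: N bonded to a carbonyl → amide (not amine).
  CH(CH2OCH3): pendant –CH2OCH3: C–O–C linkage → ether.
  CH(CONH2): pendant –CONH2: carbonyl C bonded to C and N → amide.
  CH(COCH3): pendant –COCH3: carbonyl C bonded to two carbons → ketone.
  CO: –C(=O)– with carbon on both sides → ketone.
  CH(CH2F): pendant –CH2X: halogen on sp³ carbon → alkyl halide.
  CH(OCOCH3): pendant –OC(=O)CH3: an acyloxy group → ester.
  CH(CH2NH2): pendant –CH2NH2: N on sp³ C, no adjacent C=O → amine.
  CH(COCH3): pendant –COCH3: carbonyl C bonded to two carbons → ketone.
  CH(CH2OH): pendant –CH2OH on an sp³ backbone C → alcohol.
  COOH: –COOH: carbonyl C bonded to –OH and C → carboxylic acid (the –OH is not a separate alcohol).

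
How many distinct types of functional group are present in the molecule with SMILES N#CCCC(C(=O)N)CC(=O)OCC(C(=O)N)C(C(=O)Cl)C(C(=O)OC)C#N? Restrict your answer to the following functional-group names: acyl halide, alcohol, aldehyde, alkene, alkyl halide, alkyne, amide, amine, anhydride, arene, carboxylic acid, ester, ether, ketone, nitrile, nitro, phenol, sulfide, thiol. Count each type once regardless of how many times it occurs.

Taking each segment in turn:
  N≡C: N≡C–: carbon triple-bonded to nitrogen → nitrile.
  CH(CONH2): pendant –CONH2: carbonyl C bonded to C and N → amide.
  CH2COOCH2: –C(=O)–O–C with C on the carbonyl side → ester.
  CH(CONH2): pendant –CONH2: carbonyl C bonded to C and N → amide.
  CH(COCl): pendant –C(=O)X: carbonyl C bonded to C and halogen → acyl halide.
  CH(COOCH3): pendant –COOCH3: carbonyl C bonded to C and –OCH3 → ester.
  CN: –C≡N: carbon triple-bonded to nitrogen → nitrile.
Distinct types present: acyl halide, amide, ester, nitrile.

4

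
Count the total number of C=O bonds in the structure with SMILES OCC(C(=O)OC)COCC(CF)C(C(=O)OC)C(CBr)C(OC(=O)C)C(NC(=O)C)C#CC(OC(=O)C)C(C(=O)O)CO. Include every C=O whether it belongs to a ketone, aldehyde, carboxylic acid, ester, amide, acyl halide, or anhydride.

CH(COOCH3): ester, 1 C=O (running total 1).
CH(COOCH3): ester, 1 C=O (running total 2).
CH(OCOCH3): ester, 1 C=O (running total 3).
CH(NHCOCH3): amide, 1 C=O (running total 4).
CH(OCOCH3): ester, 1 C=O (running total 5).
CH(COOH): carboxylic acid, 1 C=O (running total 6).

6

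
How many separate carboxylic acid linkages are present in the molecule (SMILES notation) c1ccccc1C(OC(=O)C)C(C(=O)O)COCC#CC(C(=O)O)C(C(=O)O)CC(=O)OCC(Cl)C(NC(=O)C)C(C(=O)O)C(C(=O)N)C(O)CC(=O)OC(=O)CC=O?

4

C6H5– phenyl ring → arene.
pendant –OC(=O)CH3: an acyloxy group → ester.
pendant –COOH: carbonyl C bonded to C and –OH → carboxylic acid.
C–O–C with sp³ carbons on both sides and no adjacent C=O → ether.
C≡C triple bond → alkyne.
pendant –COOH: carbonyl C bonded to C and –OH → carboxylic acid.
pendant –COOH: carbonyl C bonded to C and –OH → carboxylic acid.
–C(=O)–O–C with C on the carbonyl side → ester.
halogen on an sp³ carbon → alkyl halide.
pendant –NHC(=O)CH3: N bonded to a carbonyl → amide (not amine).
pendant –COOH: carbonyl C bonded to C and –OH → carboxylic acid.
pendant –CONH2: carbonyl C bonded to C and N → amide.
–OH on an sp³ carbon → alcohol (secondary).
two acyl groups sharing one oxygen, –C(=O)–O–C(=O)– → anhydride.
terminal –CHO: carbonyl C bonded to H and C → aldehyde.
Carboxylic acid appears at: CH(COOH), CH(COOH), CH(COOH), CH(COOH) → 4.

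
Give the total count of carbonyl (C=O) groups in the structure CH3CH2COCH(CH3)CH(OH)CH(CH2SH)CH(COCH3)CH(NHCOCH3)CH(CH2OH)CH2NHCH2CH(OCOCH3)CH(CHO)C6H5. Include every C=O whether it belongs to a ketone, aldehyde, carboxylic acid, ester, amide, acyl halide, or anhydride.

CO: ketone, 1 C=O (running total 1).
CH(COCH3): ketone, 1 C=O (running total 2).
CH(NHCOCH3): amide, 1 C=O (running total 3).
CH(OCOCH3): ester, 1 C=O (running total 4).
CH(CHO): aldehyde, 1 C=O (running total 5).

5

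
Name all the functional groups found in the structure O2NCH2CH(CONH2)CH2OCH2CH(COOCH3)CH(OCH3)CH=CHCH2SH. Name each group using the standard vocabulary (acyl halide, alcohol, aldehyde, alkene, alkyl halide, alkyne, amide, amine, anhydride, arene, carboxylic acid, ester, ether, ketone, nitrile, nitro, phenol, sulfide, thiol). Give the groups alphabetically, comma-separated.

Working along the chain:
  O2NCH2: –NO2 on carbon → nitro group.
  CH(CONH2): pendant –CONH2: carbonyl C bonded to C and N → amide.
  CH2OCH2: C–O–C with sp³ carbons on both sides and no adjacent C=O → ether.
  CH(COOCH3): pendant –COOCH3: carbonyl C bonded to C and –OCH3 → ester.
  CH(OCH3): pendant –OCH3: C–O–C with sp³ C, no adjacent C=O → ether.
  CH=CH: C=C double bond → alkene.
  CH2SH: –SH on an sp³ carbon → thiol.

alkene, amide, ester, ether, nitro, thiol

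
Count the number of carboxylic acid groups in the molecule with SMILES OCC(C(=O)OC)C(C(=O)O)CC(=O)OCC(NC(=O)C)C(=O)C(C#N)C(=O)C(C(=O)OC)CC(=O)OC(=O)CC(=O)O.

Reading the structure from left to right:
  HOCH2: HO– on an sp³ carbon → alcohol.
  CH(COOCH3): pendant –COOCH3: carbonyl C bonded to C and –OCH3 → ester.
  CH(COOH): pendant –COOH: carbonyl C bonded to C and –OH → carboxylic acid.
  CH2COOCH2: –C(=O)–O–C with C on the carbonyl side → ester.
  CH(NHCOCH3): pendant –NHC(=O)CH3: N bonded to a carbonyl → amide (not amine).
  CO: –C(=O)– with carbon on both sides → ketone.
  CH(CN): pendant –C≡N: nitrile.
  CO: –C(=O)– with carbon on both sides → ketone.
  CH(COOCH3): pendant –COOCH3: carbonyl C bonded to C and –OCH3 → ester.
  CH2CO-O-COCH2: two acyl groups sharing one oxygen, –C(=O)–O–C(=O)– → anhydride.
  COOH: –COOH: carbonyl C bonded to –OH and C → carboxylic acid (the –OH is not a separate alcohol).
Carboxylic acid appears at: CH(COOH), COOH → 2.

2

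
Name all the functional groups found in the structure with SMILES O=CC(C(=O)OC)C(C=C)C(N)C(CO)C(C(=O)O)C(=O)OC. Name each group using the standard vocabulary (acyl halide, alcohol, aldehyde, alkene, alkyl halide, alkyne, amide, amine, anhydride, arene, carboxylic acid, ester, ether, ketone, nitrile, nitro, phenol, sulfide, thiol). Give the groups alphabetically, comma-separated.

alcohol, aldehyde, alkene, amine, carboxylic acid, ester

Taking each segment in turn:
  OHC: terminal –CHO: carbonyl C bonded to H and C → aldehyde.
  CH(COOCH3): pendant –COOCH3: carbonyl C bonded to C and –OCH3 → ester.
  CH(CH=CH2): pendant –CH=CH2: C=C double bond → alkene.
  CH(NH2): –NH2 on an sp³ carbon with no adjacent C=O → amine.
  CH(CH2OH): pendant –CH2OH on an sp³ backbone C → alcohol.
  CH(COOH): pendant –COOH: carbonyl C bonded to C and –OH → carboxylic acid.
  COOCH3: –C(=O)OCH3: carbonyl C bonded to C and to –OCH3 → ester (not ketone + ether).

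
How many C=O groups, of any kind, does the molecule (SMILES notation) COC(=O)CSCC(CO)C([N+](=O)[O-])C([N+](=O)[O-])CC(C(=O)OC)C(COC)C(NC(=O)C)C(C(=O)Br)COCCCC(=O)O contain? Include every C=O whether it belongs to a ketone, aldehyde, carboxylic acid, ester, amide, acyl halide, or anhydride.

CH3OOC: ester, 1 C=O (running total 1).
CH(COOCH3): ester, 1 C=O (running total 2).
CH(NHCOCH3): amide, 1 C=O (running total 3).
CH(COBr): acyl halide, 1 C=O (running total 4).
COOH: carboxylic acid, 1 C=O (running total 5).

5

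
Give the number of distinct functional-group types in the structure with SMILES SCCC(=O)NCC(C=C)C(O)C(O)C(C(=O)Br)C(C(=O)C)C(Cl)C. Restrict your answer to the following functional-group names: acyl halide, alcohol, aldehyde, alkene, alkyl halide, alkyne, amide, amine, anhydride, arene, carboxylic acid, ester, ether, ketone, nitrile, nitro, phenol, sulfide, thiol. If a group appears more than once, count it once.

7

Working along the chain:
  HSCH2: –SH on an sp³ carbon → thiol.
  CH2CONHCH2: –C(=O)–N– linkage → amide (the N is not an amine).
  CH(CH=CH2): pendant –CH=CH2: C=C double bond → alkene.
  CH(OH): –OH on an sp³ carbon → alcohol (secondary).
  CH(OH): –OH on an sp³ carbon → alcohol (secondary).
  CH(COBr): pendant –C(=O)X: carbonyl C bonded to C and halogen → acyl halide.
  CH(COCH3): pendant –COCH3: carbonyl C bonded to two carbons → ketone.
  CH(Cl): halogen on an sp³ carbon → alkyl halide.
Distinct types present: acyl halide, alcohol, alkene, alkyl halide, amide, ketone, thiol.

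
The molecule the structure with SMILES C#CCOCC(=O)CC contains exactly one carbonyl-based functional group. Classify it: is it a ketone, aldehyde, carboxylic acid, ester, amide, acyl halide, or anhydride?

The carbonyl is in the CO segment: –C(=O)– with carbon on both sides → ketone.

ketone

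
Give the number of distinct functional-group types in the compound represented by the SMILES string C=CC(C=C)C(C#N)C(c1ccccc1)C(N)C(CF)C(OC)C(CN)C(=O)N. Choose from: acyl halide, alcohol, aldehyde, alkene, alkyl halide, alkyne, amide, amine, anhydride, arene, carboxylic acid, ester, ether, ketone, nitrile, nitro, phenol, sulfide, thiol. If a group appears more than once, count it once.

7

Reading the structure from left to right:
  CH2=CH: C=C double bond → alkene.
  CH(CH=CH2): pendant –CH=CH2: C=C double bond → alkene.
  CH(CN): pendant –C≡N: nitrile.
  CH(C6H5): pendant –C6H5: benzene ring → arene.
  CH(NH2): –NH2 on an sp³ carbon with no adjacent C=O → amine.
  CH(CH2F): pendant –CH2X: halogen on sp³ carbon → alkyl halide.
  CH(OCH3): pendant –OCH3: C–O–C with sp³ C, no adjacent C=O → ether.
  CH(CH2NH2): pendant –CH2NH2: N on sp³ C, no adjacent C=O → amine.
  CONH2: –C(=O)NH2: carbonyl C bonded to C and to N → amide (the N is not a separate amine).
Distinct types present: alkene, alkyl halide, amide, amine, arene, ether, nitrile.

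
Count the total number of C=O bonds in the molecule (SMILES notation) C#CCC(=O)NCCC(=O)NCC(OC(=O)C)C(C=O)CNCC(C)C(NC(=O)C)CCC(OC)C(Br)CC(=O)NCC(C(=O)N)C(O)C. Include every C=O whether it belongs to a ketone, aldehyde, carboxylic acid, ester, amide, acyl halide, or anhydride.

7

CH2CONHCH2: amide, 1 C=O (running total 1).
CH2CONHCH2: amide, 1 C=O (running total 2).
CH(OCOCH3): ester, 1 C=O (running total 3).
CH(CHO): aldehyde, 1 C=O (running total 4).
CH(NHCOCH3): amide, 1 C=O (running total 5).
CH2CONHCH2: amide, 1 C=O (running total 6).
CH(CONH2): amide, 1 C=O (running total 7).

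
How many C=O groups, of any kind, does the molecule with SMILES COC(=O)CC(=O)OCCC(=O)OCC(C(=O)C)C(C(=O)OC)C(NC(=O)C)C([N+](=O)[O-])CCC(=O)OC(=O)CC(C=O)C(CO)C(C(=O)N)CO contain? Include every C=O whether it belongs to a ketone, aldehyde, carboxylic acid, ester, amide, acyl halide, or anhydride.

10

CH3OOC: ester, 1 C=O (running total 1).
CH2COOCH2: ester, 1 C=O (running total 2).
CH2COOCH2: ester, 1 C=O (running total 3).
CH(COCH3): ketone, 1 C=O (running total 4).
CH(COOCH3): ester, 1 C=O (running total 5).
CH(NHCOCH3): amide, 1 C=O (running total 6).
CH2CO-O-COCH2: anhydride, 2 C=O (running total 8).
CH(CHO): aldehyde, 1 C=O (running total 9).
CH(CONH2): amide, 1 C=O (running total 10).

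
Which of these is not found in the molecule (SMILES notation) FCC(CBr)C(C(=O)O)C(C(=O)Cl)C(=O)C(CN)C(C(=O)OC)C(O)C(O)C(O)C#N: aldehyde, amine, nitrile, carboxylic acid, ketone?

aldehyde

ketone: present (CO — –C(=O)– with carbon on both sides → ketone).
carboxylic acid: present (CH(COOH) — pendant –COOH: carbonyl C bonded to C and –OH → carboxylic acid).
nitrile: present (CN — –C≡N: carbon triple-bonded to nitrogen → nitrile).
amine: present (CH(CH2NH2) — pendant –CH2NH2: N on sp³ C, no adjacent C=O → amine).
aldehyde: absent. In CO, the carbonyl carbon is bonded to two carbons, so it is a ketone, not an aldehyde. In CH(COOH), the carbonyl carbon bears –OH, not –H, so it is a carboxylic acid.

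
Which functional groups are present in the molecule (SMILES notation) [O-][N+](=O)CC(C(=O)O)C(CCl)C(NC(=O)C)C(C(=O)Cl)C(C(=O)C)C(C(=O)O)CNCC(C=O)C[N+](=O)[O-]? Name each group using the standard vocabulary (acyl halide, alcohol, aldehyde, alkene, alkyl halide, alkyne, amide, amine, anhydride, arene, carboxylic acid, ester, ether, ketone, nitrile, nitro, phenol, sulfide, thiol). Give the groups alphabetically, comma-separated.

–NO2 on carbon → nitro group.
pendant –COOH: carbonyl C bonded to C and –OH → carboxylic acid.
pendant –CH2X: halogen on sp³ carbon → alkyl halide.
pendant –NHC(=O)CH3: N bonded to a carbonyl → amide (not amine).
pendant –C(=O)X: carbonyl C bonded to C and halogen → acyl halide.
pendant –COCH3: carbonyl C bonded to two carbons → ketone.
pendant –COOH: carbonyl C bonded to C and –OH → carboxylic acid.
C–N–C with sp³ carbons and no adjacent C=O → amine (secondary).
pendant –CHO: carbonyl C bonded to C and H → aldehyde.
–NO2 on carbon → nitro group.

acyl halide, aldehyde, alkyl halide, amide, amine, carboxylic acid, ketone, nitro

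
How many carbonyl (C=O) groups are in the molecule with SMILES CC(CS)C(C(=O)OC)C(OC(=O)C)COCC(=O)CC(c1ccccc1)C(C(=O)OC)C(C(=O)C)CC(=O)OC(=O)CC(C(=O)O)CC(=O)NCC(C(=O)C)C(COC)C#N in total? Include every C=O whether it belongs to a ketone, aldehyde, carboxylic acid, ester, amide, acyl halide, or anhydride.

CH(COOCH3): ester, 1 C=O (running total 1).
CH(OCOCH3): ester, 1 C=O (running total 2).
CO: ketone, 1 C=O (running total 3).
CH(COOCH3): ester, 1 C=O (running total 4).
CH(COCH3): ketone, 1 C=O (running total 5).
CH2CO-O-COCH2: anhydride, 2 C=O (running total 7).
CH(COOH): carboxylic acid, 1 C=O (running total 8).
CH2CONHCH2: amide, 1 C=O (running total 9).
CH(COCH3): ketone, 1 C=O (running total 10).

10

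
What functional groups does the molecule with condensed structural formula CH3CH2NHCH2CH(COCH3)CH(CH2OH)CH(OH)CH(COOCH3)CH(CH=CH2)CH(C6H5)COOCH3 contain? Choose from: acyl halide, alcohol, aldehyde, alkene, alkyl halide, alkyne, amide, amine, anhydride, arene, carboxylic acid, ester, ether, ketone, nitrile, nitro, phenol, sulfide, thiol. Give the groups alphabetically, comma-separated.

Taking each segment in turn:
  CH2NHCH2: C–N–C with sp³ carbons and no adjacent C=O → amine (secondary).
  CH(COCH3): pendant –COCH3: carbonyl C bonded to two carbons → ketone.
  CH(CH2OH): pendant –CH2OH on an sp³ backbone C → alcohol.
  CH(OH): –OH on an sp³ carbon → alcohol (secondary).
  CH(COOCH3): pendant –COOCH3: carbonyl C bonded to C and –OCH3 → ester.
  CH(CH=CH2): pendant –CH=CH2: C=C double bond → alkene.
  CH(C6H5): pendant –C6H5: benzene ring → arene.
  COOCH3: –C(=O)OCH3: carbonyl C bonded to C and to –OCH3 → ester (not ketone + ether).

alcohol, alkene, amine, arene, ester, ketone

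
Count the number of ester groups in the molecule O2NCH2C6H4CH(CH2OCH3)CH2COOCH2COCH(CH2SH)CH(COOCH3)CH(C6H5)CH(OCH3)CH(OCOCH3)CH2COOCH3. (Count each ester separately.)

Reading the structure from left to right:
  O2NCH2: –NO2 on carbon → nitro group.
  C6H4: para-disubstituted benzene ring → arene.
  CH(CH2OCH3): pendant –CH2OCH3: C–O–C linkage → ether.
  CH2COOCH2: –C(=O)–O–C with C on the carbonyl side → ester.
  CO: –C(=O)– with carbon on both sides → ketone.
  CH(CH2SH): pendant –CH2SH → thiol.
  CH(COOCH3): pendant –COOCH3: carbonyl C bonded to C and –OCH3 → ester.
  CH(C6H5): pendant –C6H5: benzene ring → arene.
  CH(OCH3): pendant –OCH3: C–O–C with sp³ C, no adjacent C=O → ether.
  CH(OCOCH3): pendant –OC(=O)CH3: an acyloxy group → ester.
  COOCH3: –C(=O)OCH3: carbonyl C bonded to C and to –OCH3 → ester (not ketone + ether).
Ester appears at: CH2COOCH2, CH(COOCH3), CH(OCOCH3), COOCH3 → 4.

4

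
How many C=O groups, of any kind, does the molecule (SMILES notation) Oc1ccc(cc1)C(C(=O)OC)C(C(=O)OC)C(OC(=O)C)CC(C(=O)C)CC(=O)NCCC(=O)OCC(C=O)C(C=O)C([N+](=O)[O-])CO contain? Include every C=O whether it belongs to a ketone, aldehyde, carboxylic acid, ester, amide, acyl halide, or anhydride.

8

CH(COOCH3): ester, 1 C=O (running total 1).
CH(COOCH3): ester, 1 C=O (running total 2).
CH(OCOCH3): ester, 1 C=O (running total 3).
CH(COCH3): ketone, 1 C=O (running total 4).
CH2CONHCH2: amide, 1 C=O (running total 5).
CH2COOCH2: ester, 1 C=O (running total 6).
CH(CHO): aldehyde, 1 C=O (running total 7).
CH(CHO): aldehyde, 1 C=O (running total 8).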